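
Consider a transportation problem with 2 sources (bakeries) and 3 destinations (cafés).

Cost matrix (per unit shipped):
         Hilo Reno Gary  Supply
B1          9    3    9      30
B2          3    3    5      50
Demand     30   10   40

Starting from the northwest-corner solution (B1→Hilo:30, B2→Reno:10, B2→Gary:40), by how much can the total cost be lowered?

Current plan cost = 30·9 + 10·3 + 40·5 = 500.
Optimal plan:
  B1→Reno: 10 × 3 = 30
  B1→Gary: 20 × 9 = 180
  B2→Hilo: 30 × 3 = 90
  B2→Gary: 20 × 5 = 100
Optimal cost = 400.
Saving = 500 − 400 = 100.

100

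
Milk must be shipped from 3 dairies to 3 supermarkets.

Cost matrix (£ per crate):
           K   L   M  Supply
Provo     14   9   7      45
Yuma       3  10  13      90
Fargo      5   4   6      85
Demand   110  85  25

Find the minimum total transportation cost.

One minimum-cost allocation:
  Provo->L: 20 crates
  Provo->M: 25 crates
  Yuma->K: 90 crates
  Fargo->K: 20 crates
  Fargo->L: 65 crates
Total cost = £985.

985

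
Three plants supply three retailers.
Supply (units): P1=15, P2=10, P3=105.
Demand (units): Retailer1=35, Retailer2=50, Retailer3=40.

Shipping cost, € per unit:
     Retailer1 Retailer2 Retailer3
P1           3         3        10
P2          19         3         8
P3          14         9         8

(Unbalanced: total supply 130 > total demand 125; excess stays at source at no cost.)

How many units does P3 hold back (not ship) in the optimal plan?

5

Minimum-cost shipments:
  P1–Retailer1: 15 units
  P2–Retailer2: 10 units
  P3–Retailer1: 20 units
  P3–Retailer2: 40 units
  P3–Retailer3: 40 units
Total cost = €1035.
P3 ships 100 of its 105, leaving 5.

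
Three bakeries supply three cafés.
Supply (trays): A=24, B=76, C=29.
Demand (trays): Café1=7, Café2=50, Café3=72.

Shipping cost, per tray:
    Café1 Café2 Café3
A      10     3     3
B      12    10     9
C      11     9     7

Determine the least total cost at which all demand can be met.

1006

Optimal allocation:
  A→Café2: 24 × 3 = 72
  B→Café1: 7 × 12 = 84
  B→Café2: 26 × 10 = 260
  B→Café3: 43 × 9 = 387
  C→Café3: 29 × 7 = 203
Total = 72 + 84 + 260 + 387 + 203 = 1006.
(Supply check: A ships 24; B ships 76; C ships 29.)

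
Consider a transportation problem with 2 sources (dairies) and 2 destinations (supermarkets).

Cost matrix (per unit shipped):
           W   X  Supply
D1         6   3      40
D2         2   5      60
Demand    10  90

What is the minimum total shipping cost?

390

One minimum-cost allocation:
  D1->X: 40 × 3 = 120
  D2->W: 10 × 2 = 20
  D2->X: 50 × 5 = 250
Total = 120 + 20 + 250 = 390.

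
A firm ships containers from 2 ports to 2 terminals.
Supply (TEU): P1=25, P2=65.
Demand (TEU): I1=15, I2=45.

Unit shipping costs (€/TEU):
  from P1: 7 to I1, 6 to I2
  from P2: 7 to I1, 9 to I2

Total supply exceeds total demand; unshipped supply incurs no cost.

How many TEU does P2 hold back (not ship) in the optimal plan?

An optimal plan:
  P1→I2: 25 × €6 = €150
  P2→I1: 15 × €7 = €105
  P2→I2: 20 × €9 = €180
Total cost = €435.
P2 ships 35 of its 65, leaving 30.

30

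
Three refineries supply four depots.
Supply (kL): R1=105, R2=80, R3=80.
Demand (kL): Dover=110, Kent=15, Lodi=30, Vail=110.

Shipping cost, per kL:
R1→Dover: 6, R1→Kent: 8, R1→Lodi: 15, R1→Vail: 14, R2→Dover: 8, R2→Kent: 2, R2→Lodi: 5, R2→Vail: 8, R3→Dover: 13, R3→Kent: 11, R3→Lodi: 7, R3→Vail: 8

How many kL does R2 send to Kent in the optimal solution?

Optimal shipments:
  R1→Dover: 105 × 6 = 630
  R2→Dover: 5 × 8 = 40
  R2→Kent: 15 × 2 = 30
  R2→Lodi: 30 × 5 = 150
  R2→Vail: 30 × 8 = 240
  R3→Vail: 80 × 8 = 640
Total cost = 1730.
So R2→Kent carries 15 kL.

15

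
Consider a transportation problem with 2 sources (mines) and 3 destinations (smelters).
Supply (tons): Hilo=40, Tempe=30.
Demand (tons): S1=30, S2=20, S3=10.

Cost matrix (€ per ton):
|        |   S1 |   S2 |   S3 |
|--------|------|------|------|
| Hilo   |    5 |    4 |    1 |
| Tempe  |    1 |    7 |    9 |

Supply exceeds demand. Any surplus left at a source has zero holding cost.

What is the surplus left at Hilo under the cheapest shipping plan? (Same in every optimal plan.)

10

Minimum-cost shipments:
  Hilo to S2: 20 × €4 = €80
  Hilo to S3: 10 × €1 = €10
  Tempe to S1: 30 × €1 = €30
Total cost = €120.
Hilo ships 30 of its 40, leaving 10.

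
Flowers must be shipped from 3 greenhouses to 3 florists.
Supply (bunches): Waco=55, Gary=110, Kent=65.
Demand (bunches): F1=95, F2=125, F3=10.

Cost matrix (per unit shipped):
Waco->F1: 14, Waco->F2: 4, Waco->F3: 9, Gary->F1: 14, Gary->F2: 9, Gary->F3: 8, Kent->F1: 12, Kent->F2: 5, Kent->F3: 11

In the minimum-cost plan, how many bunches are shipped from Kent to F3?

Solving gives:
  Waco–F2: 55 bunches
  Gary–F1: 95 bunches
  Gary–F2: 5 bunches
  Gary–F3: 10 bunches
  Kent–F2: 65 bunches
Total cost = 2000.
The route Kent→F3 is not used.

0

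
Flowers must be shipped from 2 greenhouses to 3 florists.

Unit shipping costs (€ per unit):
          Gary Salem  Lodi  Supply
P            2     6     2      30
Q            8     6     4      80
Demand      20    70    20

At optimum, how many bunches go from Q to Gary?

Solving gives:
  P→Gary: 20 bunches
  P→Lodi: 10 bunches
  Q→Salem: 70 bunches
  Q→Lodi: 10 bunches
Total cost = €520.
The route Q→Gary is not used.

0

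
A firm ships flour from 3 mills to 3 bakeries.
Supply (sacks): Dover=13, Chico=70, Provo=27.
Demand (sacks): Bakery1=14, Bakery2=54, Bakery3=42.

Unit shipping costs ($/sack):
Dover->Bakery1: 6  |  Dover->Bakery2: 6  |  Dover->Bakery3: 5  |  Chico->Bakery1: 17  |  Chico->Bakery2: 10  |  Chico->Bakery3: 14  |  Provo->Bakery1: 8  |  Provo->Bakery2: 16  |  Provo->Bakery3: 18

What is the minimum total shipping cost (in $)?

A cheapest plan:
  Dover to Bakery3: 13 × $5 = $65
  Chico to Bakery2: 54 × $10 = $540
  Chico to Bakery3: 16 × $14 = $224
  Provo to Bakery1: 14 × $8 = $112
  Provo to Bakery3: 13 × $18 = $234
Total = 65 + 540 + 224 + 112 + 234 = $1175.
(Supply check: Dover ships 13; Chico ships 70; Provo ships 27.)

1175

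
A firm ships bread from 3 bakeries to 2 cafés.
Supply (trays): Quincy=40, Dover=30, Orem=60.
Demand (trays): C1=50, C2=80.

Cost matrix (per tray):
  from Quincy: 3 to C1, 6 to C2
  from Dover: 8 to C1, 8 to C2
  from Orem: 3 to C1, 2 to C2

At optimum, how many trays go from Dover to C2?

20

Solving gives:
  Quincy->C1: 40 × 3 = 120
  Dover->C1: 10 × 8 = 80
  Dover->C2: 20 × 8 = 160
  Orem->C2: 60 × 2 = 120
Total cost = 480.
So Dover→C2 carries 20 trays.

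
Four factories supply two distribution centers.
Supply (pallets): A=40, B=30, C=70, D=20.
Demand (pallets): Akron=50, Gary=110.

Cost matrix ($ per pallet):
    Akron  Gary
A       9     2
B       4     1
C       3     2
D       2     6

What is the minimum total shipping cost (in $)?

Optimal allocation:
  A→Gary: 40 × $2 = $80
  B→Gary: 30 × $1 = $30
  C→Akron: 30 × $3 = $90
  C→Gary: 40 × $2 = $80
  D→Akron: 20 × $2 = $40
Total = 80 + 30 + 90 + 80 + 40 = $320.

320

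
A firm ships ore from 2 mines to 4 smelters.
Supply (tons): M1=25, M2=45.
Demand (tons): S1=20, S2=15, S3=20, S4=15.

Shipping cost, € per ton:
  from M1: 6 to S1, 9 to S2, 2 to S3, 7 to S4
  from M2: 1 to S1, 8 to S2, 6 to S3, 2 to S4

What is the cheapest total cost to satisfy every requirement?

Optimal allocation:
  M1–S2: 5 tons
  M1–S3: 20 tons
  M2–S1: 20 tons
  M2–S2: 10 tons
  M2–S4: 15 tons
Total cost = €215.
(Supply check: M1 ships 25; M2 ships 45.)

215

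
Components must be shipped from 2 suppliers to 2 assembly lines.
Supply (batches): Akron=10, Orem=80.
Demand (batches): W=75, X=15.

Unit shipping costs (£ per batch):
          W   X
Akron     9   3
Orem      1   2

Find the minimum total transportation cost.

115

A cheapest plan:
  Akron–X: 10 batches
  Orem–W: 75 batches
  Orem–X: 5 batches
Total cost = £115.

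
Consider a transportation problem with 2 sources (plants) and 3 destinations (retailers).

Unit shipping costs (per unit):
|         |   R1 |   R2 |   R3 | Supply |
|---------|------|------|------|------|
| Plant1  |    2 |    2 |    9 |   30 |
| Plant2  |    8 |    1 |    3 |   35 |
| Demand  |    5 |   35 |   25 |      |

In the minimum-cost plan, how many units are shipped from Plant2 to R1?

Optimal shipments:
  Plant1→R1: 5 × 2 = 10
  Plant1→R2: 25 × 2 = 50
  Plant2→R2: 10 × 1 = 10
  Plant2→R3: 25 × 3 = 75
Total cost = 145.
The route Plant2→R1 is not used.

0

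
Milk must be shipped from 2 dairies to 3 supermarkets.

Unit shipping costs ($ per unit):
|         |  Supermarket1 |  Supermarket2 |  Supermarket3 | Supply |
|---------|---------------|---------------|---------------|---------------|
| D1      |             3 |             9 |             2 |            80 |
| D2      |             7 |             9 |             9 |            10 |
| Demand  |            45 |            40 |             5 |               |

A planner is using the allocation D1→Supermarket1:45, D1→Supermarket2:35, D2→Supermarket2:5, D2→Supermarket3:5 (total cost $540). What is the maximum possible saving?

35

Current plan cost = 45·3 + 35·9 + 5·9 + 5·9 = $540.
Optimal plan:
  D1->Supermarket1: 45 × $3 = $135
  D1->Supermarket2: 30 × $9 = $270
  D1->Supermarket3: 5 × $2 = $10
  D2->Supermarket2: 10 × $9 = $90
Optimal cost = $505.
Saving = 540 − 505 = $35.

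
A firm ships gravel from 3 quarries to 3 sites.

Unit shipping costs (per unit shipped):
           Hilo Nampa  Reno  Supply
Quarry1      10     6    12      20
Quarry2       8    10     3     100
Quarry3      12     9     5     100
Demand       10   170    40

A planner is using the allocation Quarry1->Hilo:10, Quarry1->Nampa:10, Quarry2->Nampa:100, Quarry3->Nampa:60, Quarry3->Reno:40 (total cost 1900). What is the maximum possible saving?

180

Current plan cost = 10·10 + 10·6 + 100·10 + 60·9 + 40·5 = 1900.
Optimal plan:
  Quarry1 to Nampa: 20 × 6 = 120
  Quarry2 to Hilo: 10 × 8 = 80
  Quarry2 to Nampa: 50 × 10 = 500
  Quarry2 to Reno: 40 × 3 = 120
  Quarry3 to Nampa: 100 × 9 = 900
Optimal cost = 1720.
Saving = 1900 − 1720 = 180.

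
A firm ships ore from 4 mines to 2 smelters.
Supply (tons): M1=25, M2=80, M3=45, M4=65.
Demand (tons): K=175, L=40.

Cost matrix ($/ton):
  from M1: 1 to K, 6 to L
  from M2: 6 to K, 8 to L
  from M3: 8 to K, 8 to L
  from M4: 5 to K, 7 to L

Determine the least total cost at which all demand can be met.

One minimum-cost allocation:
  M1->K: 25 × $1 = $25
  M2->K: 80 × $6 = $480
  M3->K: 5 × $8 = $40
  M3->L: 40 × $8 = $320
  M4->K: 65 × $5 = $325
Total = 25 + 480 + 40 + 320 + 325 = $1190.
(Supply check: M1 ships 25; M2 ships 80; M3 ships 45; M4 ships 65.)

1190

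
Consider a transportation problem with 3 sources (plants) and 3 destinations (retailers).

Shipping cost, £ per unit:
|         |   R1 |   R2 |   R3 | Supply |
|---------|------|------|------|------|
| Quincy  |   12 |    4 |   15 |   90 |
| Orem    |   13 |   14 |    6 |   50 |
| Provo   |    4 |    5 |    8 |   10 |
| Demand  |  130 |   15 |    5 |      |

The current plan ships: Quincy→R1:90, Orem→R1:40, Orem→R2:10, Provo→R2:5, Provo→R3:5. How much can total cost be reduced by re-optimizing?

190

Current plan cost = 90·12 + 40·13 + 10·14 + 5·5 + 5·8 = £1805.
Optimal plan:
  Quincy–R1: 75 × £12 = £900
  Quincy–R2: 15 × £4 = £60
  Orem–R1: 45 × £13 = £585
  Orem–R3: 5 × £6 = £30
  Provo–R1: 10 × £4 = £40
Optimal cost = £1615.
Saving = 1805 − 1615 = £190.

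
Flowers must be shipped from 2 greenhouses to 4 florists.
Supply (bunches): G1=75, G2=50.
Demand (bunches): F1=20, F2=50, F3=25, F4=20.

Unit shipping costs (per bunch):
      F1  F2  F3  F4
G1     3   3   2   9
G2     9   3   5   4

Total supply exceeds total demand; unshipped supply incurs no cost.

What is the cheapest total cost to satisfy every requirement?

An optimal shipping plan:
  G1 to F1: 20 bunches
  G1 to F2: 30 bunches
  G1 to F3: 25 bunches
  G2 to F2: 20 bunches
  G2 to F4: 20 bunches
Total cost = 340.

340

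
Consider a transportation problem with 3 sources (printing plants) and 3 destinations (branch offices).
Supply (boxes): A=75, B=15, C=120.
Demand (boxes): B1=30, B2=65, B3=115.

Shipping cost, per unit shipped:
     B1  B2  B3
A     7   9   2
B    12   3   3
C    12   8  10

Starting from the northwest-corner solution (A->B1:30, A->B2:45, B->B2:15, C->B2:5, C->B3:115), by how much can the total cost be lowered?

Current plan cost = 30·7 + 45·9 + 15·3 + 5·8 + 115·10 = 1850.
Optimal plan:
  A→B3: 75 × 2 = 150
  B→B3: 15 × 3 = 45
  C→B1: 30 × 12 = 360
  C→B2: 65 × 8 = 520
  C→B3: 25 × 10 = 250
Optimal cost = 1325.
Saving = 1850 − 1325 = 525.

525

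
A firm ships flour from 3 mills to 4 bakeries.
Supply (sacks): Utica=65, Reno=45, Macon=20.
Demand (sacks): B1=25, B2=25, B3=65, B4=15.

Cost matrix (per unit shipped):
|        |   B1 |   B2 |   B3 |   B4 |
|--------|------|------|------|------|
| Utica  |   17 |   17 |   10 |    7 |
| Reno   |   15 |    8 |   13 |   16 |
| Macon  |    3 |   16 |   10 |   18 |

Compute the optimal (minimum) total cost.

Optimal allocation:
  Utica to B3: 50 × 10 = 500
  Utica to B4: 15 × 7 = 105
  Reno to B1: 5 × 15 = 75
  Reno to B2: 25 × 8 = 200
  Reno to B3: 15 × 13 = 195
  Macon to B1: 20 × 3 = 60
Total = 500 + 105 + 75 + 200 + 195 + 60 = 1135.

1135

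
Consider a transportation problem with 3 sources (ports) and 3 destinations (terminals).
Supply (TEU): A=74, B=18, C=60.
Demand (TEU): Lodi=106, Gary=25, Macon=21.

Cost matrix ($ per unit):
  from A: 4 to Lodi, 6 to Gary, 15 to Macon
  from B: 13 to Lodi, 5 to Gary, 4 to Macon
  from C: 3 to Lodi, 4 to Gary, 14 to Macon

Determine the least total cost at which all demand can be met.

Optimal allocation:
  A–Lodi: 71 TEU
  A–Macon: 3 TEU
  B–Macon: 18 TEU
  C–Lodi: 35 TEU
  C–Gary: 25 TEU
Total cost = $606.
(Supply check: A ships 74; B ships 18; C ships 60.)

606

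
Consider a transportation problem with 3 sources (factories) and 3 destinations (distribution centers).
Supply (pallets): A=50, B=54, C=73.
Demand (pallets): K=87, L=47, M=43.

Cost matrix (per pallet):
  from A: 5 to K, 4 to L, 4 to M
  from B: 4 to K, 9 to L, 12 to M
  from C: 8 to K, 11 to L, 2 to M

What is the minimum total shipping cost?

745

One minimum-cost allocation:
  A to K: 3 pallets
  A to L: 47 pallets
  B to K: 54 pallets
  C to K: 30 pallets
  C to M: 43 pallets
Total cost = 745.
(Supply check: A ships 50; B ships 54; C ships 73.)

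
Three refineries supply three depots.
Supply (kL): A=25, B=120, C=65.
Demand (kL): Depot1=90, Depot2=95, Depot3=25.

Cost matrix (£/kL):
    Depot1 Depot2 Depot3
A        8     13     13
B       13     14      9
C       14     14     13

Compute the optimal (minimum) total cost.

2600

One minimum-cost allocation:
  A–Depot1: 25 × £8 = £200
  B–Depot1: 65 × £13 = £845
  B–Depot2: 30 × £14 = £420
  B–Depot3: 25 × £9 = £225
  C–Depot2: 65 × £14 = £910
Total = 200 + 845 + 420 + 225 + 910 = £2600.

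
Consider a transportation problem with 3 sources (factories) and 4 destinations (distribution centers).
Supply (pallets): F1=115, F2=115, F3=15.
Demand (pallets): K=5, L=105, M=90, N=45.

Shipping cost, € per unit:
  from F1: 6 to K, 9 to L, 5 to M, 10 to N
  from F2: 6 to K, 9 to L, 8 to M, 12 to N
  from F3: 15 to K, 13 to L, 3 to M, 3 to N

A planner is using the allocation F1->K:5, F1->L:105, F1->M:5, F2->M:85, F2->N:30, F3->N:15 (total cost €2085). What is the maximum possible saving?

Current plan cost = 5·6 + 105·9 + 5·5 + 85·8 + 30·12 + 15·3 = €2085.
Optimal plan:
  F1–M: 90 × €5 = €450
  F1–N: 25 × €10 = €250
  F2–K: 5 × €6 = €30
  F2–L: 105 × €9 = €945
  F2–N: 5 × €12 = €60
  F3–N: 15 × €3 = €45
Optimal cost = €1780.
Saving = 2085 − 1780 = €305.

305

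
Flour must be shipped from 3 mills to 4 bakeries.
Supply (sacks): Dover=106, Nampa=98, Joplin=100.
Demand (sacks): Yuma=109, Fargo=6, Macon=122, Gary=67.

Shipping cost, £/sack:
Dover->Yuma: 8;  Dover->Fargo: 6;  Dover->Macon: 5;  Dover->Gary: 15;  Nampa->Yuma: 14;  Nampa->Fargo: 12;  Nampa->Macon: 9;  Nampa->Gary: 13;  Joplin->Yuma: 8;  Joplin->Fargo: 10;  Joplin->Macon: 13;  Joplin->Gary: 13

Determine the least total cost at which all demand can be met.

2513

An optimal shipping plan:
  Dover to Yuma: 9 × £8 = £72
  Dover to Fargo: 6 × £6 = £36
  Dover to Macon: 91 × £5 = £455
  Nampa to Macon: 31 × £9 = £279
  Nampa to Gary: 67 × £13 = £871
  Joplin to Yuma: 100 × £8 = £800
Total = 72 + 36 + 455 + 279 + 871 + 800 = £2513.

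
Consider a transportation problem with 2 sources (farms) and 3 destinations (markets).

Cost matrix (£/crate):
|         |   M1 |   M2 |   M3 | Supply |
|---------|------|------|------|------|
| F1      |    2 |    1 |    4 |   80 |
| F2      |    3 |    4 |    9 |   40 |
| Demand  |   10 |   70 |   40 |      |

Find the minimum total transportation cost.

A cheapest plan:
  F1->M2: 40 × £1 = £40
  F1->M3: 40 × £4 = £160
  F2->M1: 10 × £3 = £30
  F2->M2: 30 × £4 = £120
Total = 40 + 160 + 30 + 120 = £350.
(Supply check: F1 ships 80; F2 ships 40.)

350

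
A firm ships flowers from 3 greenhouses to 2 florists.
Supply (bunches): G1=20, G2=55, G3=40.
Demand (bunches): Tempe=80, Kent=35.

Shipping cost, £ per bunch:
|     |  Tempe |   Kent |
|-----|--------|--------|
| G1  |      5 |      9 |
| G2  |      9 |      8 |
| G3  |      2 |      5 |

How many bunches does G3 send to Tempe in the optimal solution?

Solving gives:
  G1 to Tempe: 20 × £5 = £100
  G2 to Tempe: 20 × £9 = £180
  G2 to Kent: 35 × £8 = £280
  G3 to Tempe: 40 × £2 = £80
Total cost = £640.
So G3→Tempe carries 40 bunches.

40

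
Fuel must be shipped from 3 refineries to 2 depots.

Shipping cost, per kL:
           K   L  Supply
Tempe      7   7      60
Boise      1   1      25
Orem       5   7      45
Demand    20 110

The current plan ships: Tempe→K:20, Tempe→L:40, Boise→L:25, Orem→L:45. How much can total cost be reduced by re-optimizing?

40

Current plan cost = 20·7 + 40·7 + 25·1 + 45·7 = 760.
Optimal plan:
  Tempe→L: 60 × 7 = 420
  Boise→L: 25 × 1 = 25
  Orem→K: 20 × 5 = 100
  Orem→L: 25 × 7 = 175
Optimal cost = 720.
Saving = 760 − 720 = 40.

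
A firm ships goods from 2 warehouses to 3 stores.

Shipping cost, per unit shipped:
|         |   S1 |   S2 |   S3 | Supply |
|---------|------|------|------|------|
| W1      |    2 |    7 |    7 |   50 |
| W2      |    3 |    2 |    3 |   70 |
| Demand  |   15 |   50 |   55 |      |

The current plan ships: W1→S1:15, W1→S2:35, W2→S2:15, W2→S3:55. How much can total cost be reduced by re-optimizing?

35

Current plan cost = 15·2 + 35·7 + 15·2 + 55·3 = 470.
Optimal plan:
  W1 to S1: 15 × 2 = 30
  W1 to S3: 35 × 7 = 245
  W2 to S2: 50 × 2 = 100
  W2 to S3: 20 × 3 = 60
Optimal cost = 435.
Saving = 470 − 435 = 35.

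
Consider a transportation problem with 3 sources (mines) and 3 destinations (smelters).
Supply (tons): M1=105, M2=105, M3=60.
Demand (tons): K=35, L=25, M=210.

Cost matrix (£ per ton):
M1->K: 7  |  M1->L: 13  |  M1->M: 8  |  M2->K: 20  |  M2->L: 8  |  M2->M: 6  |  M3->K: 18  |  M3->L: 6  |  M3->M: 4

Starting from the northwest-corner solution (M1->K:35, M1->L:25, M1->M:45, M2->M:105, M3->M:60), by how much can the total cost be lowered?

75

Current plan cost = 35·7 + 25·13 + 45·8 + 105·6 + 60·4 = £1800.
Optimal plan:
  M1 to K: 35 × £7 = £245
  M1 to M: 70 × £8 = £560
  M2 to M: 105 × £6 = £630
  M3 to L: 25 × £6 = £150
  M3 to M: 35 × £4 = £140
Optimal cost = £1725.
Saving = 1800 − 1725 = £75.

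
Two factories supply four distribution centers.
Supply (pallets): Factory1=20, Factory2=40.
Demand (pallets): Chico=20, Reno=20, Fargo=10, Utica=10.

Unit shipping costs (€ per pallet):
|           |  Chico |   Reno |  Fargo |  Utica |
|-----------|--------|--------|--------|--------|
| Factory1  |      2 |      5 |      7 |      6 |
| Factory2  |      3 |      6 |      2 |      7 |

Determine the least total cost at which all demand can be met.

250

An optimal shipping plan:
  Factory1 to Chico: 20 × €2 = €40
  Factory2 to Reno: 20 × €6 = €120
  Factory2 to Fargo: 10 × €2 = €20
  Factory2 to Utica: 10 × €7 = €70
Total = 40 + 120 + 20 + 70 = €250.
(Supply check: Factory1 ships 20; Factory2 ships 40.)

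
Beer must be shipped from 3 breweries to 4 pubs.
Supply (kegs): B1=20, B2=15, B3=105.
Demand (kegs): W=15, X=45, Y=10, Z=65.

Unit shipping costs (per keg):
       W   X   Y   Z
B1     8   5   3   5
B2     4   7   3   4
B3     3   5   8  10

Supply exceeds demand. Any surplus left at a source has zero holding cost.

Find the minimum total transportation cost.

810

One minimum-cost allocation:
  B1→Y: 10 × 3 = 30
  B1→Z: 10 × 5 = 50
  B2→Z: 15 × 4 = 60
  B3→W: 15 × 3 = 45
  B3→X: 45 × 5 = 225
  B3→Z: 40 × 10 = 400
Total = 30 + 50 + 60 + 45 + 225 + 400 = 810.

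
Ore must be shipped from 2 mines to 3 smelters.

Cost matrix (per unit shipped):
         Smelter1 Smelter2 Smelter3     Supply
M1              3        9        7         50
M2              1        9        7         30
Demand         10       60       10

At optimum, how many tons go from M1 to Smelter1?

Optimal shipments:
  M1→Smelter2: 40 × 9 = 360
  M1→Smelter3: 10 × 7 = 70
  M2→Smelter1: 10 × 1 = 10
  M2→Smelter2: 20 × 9 = 180
Total cost = 620.
The route M1→Smelter1 is not used.

0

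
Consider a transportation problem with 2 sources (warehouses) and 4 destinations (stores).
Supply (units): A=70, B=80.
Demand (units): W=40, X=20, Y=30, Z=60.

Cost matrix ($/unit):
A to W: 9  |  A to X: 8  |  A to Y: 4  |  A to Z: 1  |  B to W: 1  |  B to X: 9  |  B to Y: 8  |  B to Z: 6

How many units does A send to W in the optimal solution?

0

Solving gives:
  A->Y: 10 × $4 = $40
  A->Z: 60 × $1 = $60
  B->W: 40 × $1 = $40
  B->X: 20 × $9 = $180
  B->Y: 20 × $8 = $160
Total cost = $480.
The route A→W is not used.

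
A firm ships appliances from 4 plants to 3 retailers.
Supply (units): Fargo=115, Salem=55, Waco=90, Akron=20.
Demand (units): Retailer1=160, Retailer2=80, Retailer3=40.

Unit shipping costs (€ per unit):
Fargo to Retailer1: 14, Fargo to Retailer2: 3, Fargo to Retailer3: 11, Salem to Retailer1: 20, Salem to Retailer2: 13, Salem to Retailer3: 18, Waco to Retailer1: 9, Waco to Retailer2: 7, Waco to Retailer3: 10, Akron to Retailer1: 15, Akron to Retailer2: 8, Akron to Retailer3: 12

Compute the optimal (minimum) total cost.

2820

An optimal shipping plan:
  Fargo→Retailer2: 80 × €3 = €240
  Fargo→Retailer3: 35 × €11 = €385
  Salem→Retailer1: 55 × €20 = €1100
  Waco→Retailer1: 90 × €9 = €810
  Akron→Retailer1: 15 × €15 = €225
  Akron→Retailer3: 5 × €12 = €60
Total = 240 + 385 + 1100 + 810 + 225 + 60 = €2820.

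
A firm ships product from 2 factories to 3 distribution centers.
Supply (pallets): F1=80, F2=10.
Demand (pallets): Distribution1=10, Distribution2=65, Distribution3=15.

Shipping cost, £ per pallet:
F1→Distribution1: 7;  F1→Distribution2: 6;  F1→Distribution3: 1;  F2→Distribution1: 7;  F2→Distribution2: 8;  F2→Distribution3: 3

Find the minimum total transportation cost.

One minimum-cost allocation:
  F1 to Distribution2: 65 × £6 = £390
  F1 to Distribution3: 15 × £1 = £15
  F2 to Distribution1: 10 × £7 = £70
Total = 390 + 15 + 70 = £475.

475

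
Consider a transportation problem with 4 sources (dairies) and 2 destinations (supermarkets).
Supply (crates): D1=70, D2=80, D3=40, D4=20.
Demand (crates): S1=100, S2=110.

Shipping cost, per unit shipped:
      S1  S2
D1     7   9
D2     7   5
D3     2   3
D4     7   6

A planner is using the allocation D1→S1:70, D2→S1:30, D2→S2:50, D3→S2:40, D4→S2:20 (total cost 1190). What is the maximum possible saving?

Current plan cost = 70·7 + 30·7 + 50·5 + 40·3 + 20·6 = 1190.
Optimal plan:
  D1->S1: 70 × 7 = 490
  D2->S2: 80 × 5 = 400
  D3->S1: 30 × 2 = 60
  D3->S2: 10 × 3 = 30
  D4->S2: 20 × 6 = 120
Optimal cost = 1100.
Saving = 1190 − 1100 = 90.

90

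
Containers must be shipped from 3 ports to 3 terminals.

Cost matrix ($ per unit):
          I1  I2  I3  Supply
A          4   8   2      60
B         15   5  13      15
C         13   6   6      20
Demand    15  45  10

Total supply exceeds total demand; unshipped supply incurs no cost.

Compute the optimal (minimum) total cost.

355

An optimal shipping plan:
  A–I1: 15 TEU
  A–I2: 10 TEU
  A–I3: 10 TEU
  B–I2: 15 TEU
  C–I2: 20 TEU
Total cost = $355.
(Supply check: A ships 35; B ships 15; C ships 20.)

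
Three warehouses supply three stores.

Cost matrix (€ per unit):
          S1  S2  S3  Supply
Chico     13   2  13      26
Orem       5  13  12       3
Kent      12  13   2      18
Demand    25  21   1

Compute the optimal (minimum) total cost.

328

A cheapest plan:
  Chico→S1: 5 × €13 = €65
  Chico→S2: 21 × €2 = €42
  Orem→S1: 3 × €5 = €15
  Kent→S1: 17 × €12 = €204
  Kent→S3: 1 × €2 = €2
Total = 65 + 42 + 15 + 204 + 2 = €328.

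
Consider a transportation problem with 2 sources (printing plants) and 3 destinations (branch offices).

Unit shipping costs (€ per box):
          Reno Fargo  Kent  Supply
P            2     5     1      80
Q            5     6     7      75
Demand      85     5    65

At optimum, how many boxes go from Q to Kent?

Optimal shipments:
  P->Reno: 15 × €2 = €30
  P->Kent: 65 × €1 = €65
  Q->Reno: 70 × €5 = €350
  Q->Fargo: 5 × €6 = €30
Total cost = €475.
The route Q→Kent is not used.

0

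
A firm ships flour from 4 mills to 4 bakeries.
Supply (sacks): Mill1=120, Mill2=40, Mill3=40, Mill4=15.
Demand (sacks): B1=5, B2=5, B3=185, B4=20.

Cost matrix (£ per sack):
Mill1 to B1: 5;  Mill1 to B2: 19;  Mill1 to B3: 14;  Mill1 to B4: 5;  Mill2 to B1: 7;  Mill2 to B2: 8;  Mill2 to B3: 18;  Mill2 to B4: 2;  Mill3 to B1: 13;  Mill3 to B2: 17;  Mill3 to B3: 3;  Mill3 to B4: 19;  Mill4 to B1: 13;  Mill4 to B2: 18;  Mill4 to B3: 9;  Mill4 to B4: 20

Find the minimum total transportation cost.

A cheapest plan:
  Mill1–B3: 120 × £14 = £1680
  Mill2–B1: 5 × £7 = £35
  Mill2–B2: 5 × £8 = £40
  Mill2–B3: 10 × £18 = £180
  Mill2–B4: 20 × £2 = £40
  Mill3–B3: 40 × £3 = £120
  Mill4–B3: 15 × £9 = £135
Total = 1680 + 35 + 40 + 180 + 40 + 120 + 135 = £2230.
(Supply check: Mill1 ships 120; Mill2 ships 40; Mill3 ships 40; Mill4 ships 15.)

2230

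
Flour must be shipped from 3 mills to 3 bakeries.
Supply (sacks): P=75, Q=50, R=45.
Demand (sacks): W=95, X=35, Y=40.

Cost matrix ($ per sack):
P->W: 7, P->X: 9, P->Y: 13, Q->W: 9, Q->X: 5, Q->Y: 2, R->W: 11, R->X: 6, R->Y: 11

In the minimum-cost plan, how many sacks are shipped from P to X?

Solving gives:
  P to W: 75 × $7 = $525
  Q to W: 10 × $9 = $90
  Q to Y: 40 × $2 = $80
  R to W: 10 × $11 = $110
  R to X: 35 × $6 = $210
Total cost = $1015.
The route P→X is not used.

0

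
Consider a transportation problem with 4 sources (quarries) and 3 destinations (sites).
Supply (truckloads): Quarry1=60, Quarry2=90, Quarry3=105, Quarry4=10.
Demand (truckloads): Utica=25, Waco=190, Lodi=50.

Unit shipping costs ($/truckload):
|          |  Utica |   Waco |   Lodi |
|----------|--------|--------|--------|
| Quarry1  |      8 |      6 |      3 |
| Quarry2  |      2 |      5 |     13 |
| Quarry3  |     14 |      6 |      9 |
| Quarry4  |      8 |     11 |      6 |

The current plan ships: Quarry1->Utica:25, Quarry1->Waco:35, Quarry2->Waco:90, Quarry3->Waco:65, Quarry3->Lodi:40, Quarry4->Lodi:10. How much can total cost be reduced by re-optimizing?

Current plan cost = 25·8 + 35·6 + 90·5 + 65·6 + 40·9 + 10·6 = $1670.
Optimal plan:
  Quarry1 to Waco: 20 truckloads
  Quarry1 to Lodi: 40 truckloads
  Quarry2 to Utica: 25 truckloads
  Quarry2 to Waco: 65 truckloads
  Quarry3 to Waco: 105 truckloads
  Quarry4 to Lodi: 10 truckloads
Optimal cost = $1305.
Saving = 1670 − 1305 = $365.

365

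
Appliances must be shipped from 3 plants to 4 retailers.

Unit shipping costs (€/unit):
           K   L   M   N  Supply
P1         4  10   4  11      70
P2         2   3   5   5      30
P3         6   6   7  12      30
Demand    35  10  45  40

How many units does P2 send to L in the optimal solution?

Solving gives:
  P1 to K: 25 × €4 = €100
  P1 to M: 45 × €4 = €180
  P2 to N: 30 × €5 = €150
  P3 to K: 10 × €6 = €60
  P3 to L: 10 × €6 = €60
  P3 to N: 10 × €12 = €120
Total cost = €670.
The route P2→L is not used.

0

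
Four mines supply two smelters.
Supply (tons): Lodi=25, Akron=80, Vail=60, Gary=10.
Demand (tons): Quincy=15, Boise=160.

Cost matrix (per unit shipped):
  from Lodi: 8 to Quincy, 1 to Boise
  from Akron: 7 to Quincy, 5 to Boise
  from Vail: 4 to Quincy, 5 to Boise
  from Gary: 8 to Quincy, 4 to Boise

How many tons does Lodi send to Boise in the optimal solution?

25

The minimum-cost plan:
  Lodi→Boise: 25 × 1 = 25
  Akron→Boise: 80 × 5 = 400
  Vail→Quincy: 15 × 4 = 60
  Vail→Boise: 45 × 5 = 225
  Gary→Boise: 10 × 4 = 40
Total cost = 750.
So Lodi→Boise carries 25 tons.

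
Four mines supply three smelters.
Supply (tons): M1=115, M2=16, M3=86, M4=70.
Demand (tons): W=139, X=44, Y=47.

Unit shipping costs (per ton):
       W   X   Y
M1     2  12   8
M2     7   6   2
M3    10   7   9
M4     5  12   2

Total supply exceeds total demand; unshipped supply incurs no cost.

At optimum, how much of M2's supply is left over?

Minimum-cost shipments:
  M1 to W: 115 × 2 = 230
  M2 to X: 15 × 6 = 90
  M2 to Y: 1 × 2 = 2
  M3 to X: 29 × 7 = 203
  M4 to W: 24 × 5 = 120
  M4 to Y: 46 × 2 = 92
Total cost = 737.
M2 ships 16 of its 16, leaving 0.

0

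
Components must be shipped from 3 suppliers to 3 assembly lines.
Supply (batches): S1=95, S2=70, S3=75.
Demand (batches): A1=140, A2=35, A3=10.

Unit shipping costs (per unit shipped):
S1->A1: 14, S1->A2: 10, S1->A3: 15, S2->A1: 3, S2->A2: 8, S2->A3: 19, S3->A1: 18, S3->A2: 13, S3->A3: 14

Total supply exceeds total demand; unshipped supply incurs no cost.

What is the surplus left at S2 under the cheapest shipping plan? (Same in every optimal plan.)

0

An optimal plan:
  S1→A1: 70 batches
  S1→A2: 25 batches
  S2→A1: 70 batches
  S3→A2: 10 batches
  S3→A3: 10 batches
Total cost = 1710.
S2 ships 70 of its 70, leaving 0.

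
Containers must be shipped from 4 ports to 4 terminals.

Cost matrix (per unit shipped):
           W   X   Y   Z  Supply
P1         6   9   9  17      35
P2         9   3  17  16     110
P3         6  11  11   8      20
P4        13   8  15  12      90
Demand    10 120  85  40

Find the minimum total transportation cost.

1975

One minimum-cost allocation:
  P1 to Y: 35 TEU
  P2 to X: 110 TEU
  P3 to W: 10 TEU
  P3 to Y: 10 TEU
  P4 to X: 10 TEU
  P4 to Y: 40 TEU
  P4 to Z: 40 TEU
Total cost = 1975.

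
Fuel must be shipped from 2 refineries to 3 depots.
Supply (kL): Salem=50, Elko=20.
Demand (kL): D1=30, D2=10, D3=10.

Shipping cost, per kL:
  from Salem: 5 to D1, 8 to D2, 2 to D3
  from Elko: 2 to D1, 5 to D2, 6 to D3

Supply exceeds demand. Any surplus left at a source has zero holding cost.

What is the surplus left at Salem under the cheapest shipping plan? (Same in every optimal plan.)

Minimum-cost shipments:
  Salem→D1: 10 × 5 = 50
  Salem→D2: 10 × 8 = 80
  Salem→D3: 10 × 2 = 20
  Elko→D1: 20 × 2 = 40
Total cost = 190.
Salem ships 30 of its 50, leaving 20.

20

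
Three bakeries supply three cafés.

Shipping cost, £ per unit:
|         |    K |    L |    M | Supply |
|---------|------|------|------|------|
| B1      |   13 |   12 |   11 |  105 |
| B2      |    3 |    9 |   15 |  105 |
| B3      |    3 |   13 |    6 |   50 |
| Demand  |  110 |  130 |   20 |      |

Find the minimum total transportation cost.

1935

One minimum-cost allocation:
  B1→L: 105 trays
  B2→K: 80 trays
  B2→L: 25 trays
  B3→K: 30 trays
  B3→M: 20 trays
Total cost = £1935.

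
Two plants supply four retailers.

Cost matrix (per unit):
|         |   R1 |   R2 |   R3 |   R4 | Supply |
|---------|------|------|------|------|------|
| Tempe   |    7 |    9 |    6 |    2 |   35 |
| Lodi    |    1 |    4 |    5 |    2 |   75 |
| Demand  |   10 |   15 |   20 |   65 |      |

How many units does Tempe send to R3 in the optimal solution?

Solving gives:
  Tempe–R4: 35 units
  Lodi–R1: 10 units
  Lodi–R2: 15 units
  Lodi–R3: 20 units
  Lodi–R4: 30 units
Total cost = 300.
The route Tempe→R3 is not used.

0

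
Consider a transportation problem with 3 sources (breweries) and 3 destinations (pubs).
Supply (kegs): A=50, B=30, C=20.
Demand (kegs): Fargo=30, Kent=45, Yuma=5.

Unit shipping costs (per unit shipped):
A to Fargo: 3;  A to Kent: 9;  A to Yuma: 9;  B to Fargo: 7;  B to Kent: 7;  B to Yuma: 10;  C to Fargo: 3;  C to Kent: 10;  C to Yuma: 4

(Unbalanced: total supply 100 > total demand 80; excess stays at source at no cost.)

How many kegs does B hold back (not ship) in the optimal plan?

0

Minimum-cost shipments:
  A–Fargo: 15 × 3 = 45
  A–Kent: 15 × 9 = 135
  B–Kent: 30 × 7 = 210
  C–Fargo: 15 × 3 = 45
  C–Yuma: 5 × 4 = 20
Total cost = 455.
B ships 30 of its 30, leaving 0.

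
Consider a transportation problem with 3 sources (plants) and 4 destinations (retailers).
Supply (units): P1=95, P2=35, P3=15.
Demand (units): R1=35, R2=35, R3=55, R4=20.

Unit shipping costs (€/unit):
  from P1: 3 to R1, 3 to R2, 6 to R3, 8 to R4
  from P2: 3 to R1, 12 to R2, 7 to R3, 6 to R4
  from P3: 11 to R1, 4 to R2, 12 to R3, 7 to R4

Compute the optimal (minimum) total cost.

A cheapest plan:
  P1->R1: 5 × €3 = €15
  P1->R2: 35 × €3 = €105
  P1->R3: 55 × €6 = €330
  P2->R1: 30 × €3 = €90
  P2->R4: 5 × €6 = €30
  P3->R4: 15 × €7 = €105
Total = 15 + 105 + 330 + 90 + 30 + 105 = €675.

675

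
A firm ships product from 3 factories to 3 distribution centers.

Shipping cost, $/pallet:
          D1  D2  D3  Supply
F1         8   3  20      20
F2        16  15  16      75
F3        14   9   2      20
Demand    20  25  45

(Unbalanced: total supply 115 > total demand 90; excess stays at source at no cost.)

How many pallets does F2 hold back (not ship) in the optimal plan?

Minimum-cost shipments:
  F1→D2: 20 pallets
  F2→D1: 20 pallets
  F2→D2: 5 pallets
  F2→D3: 25 pallets
  F3→D3: 20 pallets
Total cost = $895.
F2 ships 50 of its 75, leaving 25.

25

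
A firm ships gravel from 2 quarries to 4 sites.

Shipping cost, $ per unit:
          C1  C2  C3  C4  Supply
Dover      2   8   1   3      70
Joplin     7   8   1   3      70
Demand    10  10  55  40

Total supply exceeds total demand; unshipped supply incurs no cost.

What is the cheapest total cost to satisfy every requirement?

275

An optimal shipping plan:
  Dover–C1: 10 × $2 = $20
  Dover–C2: 10 × $8 = $80
  Dover–C3: 50 × $1 = $50
  Joplin–C3: 5 × $1 = $5
  Joplin–C4: 40 × $3 = $120
Total = 20 + 80 + 50 + 5 + 120 = $275.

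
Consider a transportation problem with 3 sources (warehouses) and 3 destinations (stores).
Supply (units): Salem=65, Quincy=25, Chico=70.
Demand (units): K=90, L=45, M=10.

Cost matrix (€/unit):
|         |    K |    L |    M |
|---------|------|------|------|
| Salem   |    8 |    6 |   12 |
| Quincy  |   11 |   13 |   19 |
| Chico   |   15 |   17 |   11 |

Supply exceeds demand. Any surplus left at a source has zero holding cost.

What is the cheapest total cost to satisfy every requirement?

1490

Optimal allocation:
  Salem to K: 20 × €8 = €160
  Salem to L: 45 × €6 = €270
  Quincy to K: 25 × €11 = €275
  Chico to K: 45 × €15 = €675
  Chico to M: 10 × €11 = €110
Total = 160 + 270 + 275 + 675 + 110 = €1490.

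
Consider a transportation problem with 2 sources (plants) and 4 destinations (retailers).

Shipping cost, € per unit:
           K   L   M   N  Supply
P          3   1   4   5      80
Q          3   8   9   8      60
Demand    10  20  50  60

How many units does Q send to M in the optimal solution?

The minimum-cost plan:
  P→L: 20 × €1 = €20
  P→M: 50 × €4 = €200
  P→N: 10 × €5 = €50
  Q→K: 10 × €3 = €30
  Q→N: 50 × €8 = €400
Total cost = €700.
The route Q→M is not used.

0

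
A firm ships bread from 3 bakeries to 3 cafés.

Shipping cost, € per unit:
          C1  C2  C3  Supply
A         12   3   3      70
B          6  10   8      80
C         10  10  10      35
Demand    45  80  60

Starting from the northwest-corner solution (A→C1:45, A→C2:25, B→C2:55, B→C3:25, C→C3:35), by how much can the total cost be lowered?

Current plan cost = 45·12 + 25·3 + 55·10 + 25·8 + 35·10 = €1715.
Optimal plan:
  A->C2: 45 × €3 = €135
  A->C3: 25 × €3 = €75
  B->C1: 45 × €6 = €270
  B->C3: 35 × €8 = €280
  C->C2: 35 × €10 = €350
Optimal cost = €1110.
Saving = 1715 − 1110 = €605.

605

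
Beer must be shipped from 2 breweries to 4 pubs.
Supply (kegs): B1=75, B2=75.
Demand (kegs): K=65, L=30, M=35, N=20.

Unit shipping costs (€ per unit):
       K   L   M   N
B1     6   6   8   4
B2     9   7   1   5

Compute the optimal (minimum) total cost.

725

An optimal shipping plan:
  B1–K: 65 × €6 = €390
  B1–L: 10 × €6 = €60
  B2–L: 20 × €7 = €140
  B2–M: 35 × €1 = €35
  B2–N: 20 × €5 = €100
Total = 390 + 60 + 140 + 35 + 100 = €725.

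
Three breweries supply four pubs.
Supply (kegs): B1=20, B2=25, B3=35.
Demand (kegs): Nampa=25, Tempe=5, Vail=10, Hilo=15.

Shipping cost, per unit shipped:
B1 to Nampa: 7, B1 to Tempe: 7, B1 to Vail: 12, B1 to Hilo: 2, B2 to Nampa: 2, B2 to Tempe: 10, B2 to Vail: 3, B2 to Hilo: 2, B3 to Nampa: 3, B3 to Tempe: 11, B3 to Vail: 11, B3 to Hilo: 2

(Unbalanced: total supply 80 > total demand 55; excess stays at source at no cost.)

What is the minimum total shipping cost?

An optimal shipping plan:
  B1→Tempe: 5 kegs
  B2→Nampa: 15 kegs
  B2→Vail: 10 kegs
  B3→Nampa: 10 kegs
  B3→Hilo: 15 kegs
Total cost = 155.

155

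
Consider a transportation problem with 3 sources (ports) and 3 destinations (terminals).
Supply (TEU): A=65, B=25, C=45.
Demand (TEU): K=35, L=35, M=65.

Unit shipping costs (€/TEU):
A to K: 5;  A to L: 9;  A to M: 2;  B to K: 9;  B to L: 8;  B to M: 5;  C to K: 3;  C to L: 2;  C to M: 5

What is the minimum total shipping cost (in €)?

Optimal allocation:
  A to K: 25 × €5 = €125
  A to M: 40 × €2 = €80
  B to M: 25 × €5 = €125
  C to K: 10 × €3 = €30
  C to L: 35 × €2 = €70
Total = 125 + 80 + 125 + 30 + 70 = €430.
(Supply check: A ships 65; B ships 25; C ships 45.)

430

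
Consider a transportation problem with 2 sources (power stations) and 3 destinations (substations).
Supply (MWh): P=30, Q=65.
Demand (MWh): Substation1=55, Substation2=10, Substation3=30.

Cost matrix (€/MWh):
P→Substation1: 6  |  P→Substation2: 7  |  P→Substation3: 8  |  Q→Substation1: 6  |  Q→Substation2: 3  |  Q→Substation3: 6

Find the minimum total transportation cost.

540

An optimal shipping plan:
  P->Substation1: 30 × €6 = €180
  Q->Substation1: 25 × €6 = €150
  Q->Substation2: 10 × €3 = €30
  Q->Substation3: 30 × €6 = €180
Total = 180 + 150 + 30 + 180 = €540.
(Supply check: P ships 30; Q ships 65.)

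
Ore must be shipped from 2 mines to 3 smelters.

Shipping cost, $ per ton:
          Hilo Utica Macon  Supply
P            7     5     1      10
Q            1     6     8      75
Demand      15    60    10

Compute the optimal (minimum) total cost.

A cheapest plan:
  P–Macon: 10 × $1 = $10
  Q–Hilo: 15 × $1 = $15
  Q–Utica: 60 × $6 = $360
Total = 10 + 15 + 360 = $385.

385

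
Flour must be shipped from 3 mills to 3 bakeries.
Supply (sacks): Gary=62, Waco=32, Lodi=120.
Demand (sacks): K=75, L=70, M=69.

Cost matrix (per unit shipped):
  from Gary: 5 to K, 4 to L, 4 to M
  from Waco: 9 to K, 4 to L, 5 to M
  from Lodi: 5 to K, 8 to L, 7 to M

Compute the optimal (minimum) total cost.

Optimal allocation:
  Gary–L: 38 × 4 = 152
  Gary–M: 24 × 4 = 96
  Waco–L: 32 × 4 = 128
  Lodi–K: 75 × 5 = 375
  Lodi–M: 45 × 7 = 315
Total = 152 + 96 + 128 + 375 + 315 = 1066.
(Supply check: Gary ships 62; Waco ships 32; Lodi ships 120.)

1066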